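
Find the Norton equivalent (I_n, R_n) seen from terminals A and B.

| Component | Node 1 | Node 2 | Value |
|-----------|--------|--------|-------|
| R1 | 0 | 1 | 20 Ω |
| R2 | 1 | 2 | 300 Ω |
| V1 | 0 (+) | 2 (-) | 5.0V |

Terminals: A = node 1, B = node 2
Find the Thévenin equivalent first; then I_n = V_th/R_th and R_n = R_th.
Step 1 — V_th is the open-circuit voltage V_A - V_B (nothing connected across the terminals).
Nodal analysis, taking node 2 as the 0 V reference.
Source V1 fixes V_0 = 5 V.
KCL at each unknown node (sum of currents leaving = 0; resistances in Ω):
  Node 1: (V_1 - 5)/20 + (V_1 - 0)/300 = 0
Collecting terms: 0.05333 × V_1 = 0.25  =>  V_1 = 4.688 V
V_th = V_1 - V_2 = 4.688 - 0 = 4.688 V
Step 2 — R_th: zero the source — replace V1 by a short circuit (node 2 merges into node 0) — and find the resistance seen between A (node 1) and B (node 0).
Reduce the network between node 1 (A) and node 0 (B) by series/parallel combination:
  Rp1 = R1 ‖ R2 (parallel, both between nodes 0 and 1) = 1/(1/20 + 1/300) = 18.75 Ω
R_th = 18.75 Ω
I_n = V_th/R_th = 4.688/18.75 = 0.25 A, and R_n = R_th = 18.75 Ω

Final answer: I_n = 0.25 A, R_n = 18.75 Ω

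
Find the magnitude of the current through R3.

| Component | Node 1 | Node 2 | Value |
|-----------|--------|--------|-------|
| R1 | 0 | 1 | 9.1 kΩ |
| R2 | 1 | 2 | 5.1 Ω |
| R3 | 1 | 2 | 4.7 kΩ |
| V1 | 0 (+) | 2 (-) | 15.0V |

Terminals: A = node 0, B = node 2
Nodal analysis, taking node 2 as the 0 V reference.
Source V1 fixes V_0 = 15 V.
KCL at each unknown node (sum of currents leaving = 0; resistances in Ω):
  Node 1: (V_1 - 15)/9100 + (V_1 - 0)/5.1 + (V_1 - 0)/4700 = 0
Collecting terms: 0.1964 × V_1 = 0.001648  =>  V_1 = 0.008393 V
I_R3 = (V_1 - V_2)/R3 = (0.008393 - 0)/4700 = 0.000001786 A
|I_R3| = 0.000001786 A

Final answer: |I_R3| = 1.786e-06 A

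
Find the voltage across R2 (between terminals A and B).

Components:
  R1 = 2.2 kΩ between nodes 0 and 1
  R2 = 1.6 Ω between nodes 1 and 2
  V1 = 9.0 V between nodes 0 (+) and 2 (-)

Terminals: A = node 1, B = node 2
R1 and R2 are in series across V1 (node 0 → node 1 → node 2), and the output A–B is taken across R2, so this is a voltage divider.
Series current: I = V1/(R1 + R2) = 9/(2200 + 1.6) = 9/2202 = 0.004088 A
V_R2 = I × R2 = V1 × R2/(R1 + R2) = 9 × 1.6/2202 = 0.006541 V

Final answer: 0.006541 V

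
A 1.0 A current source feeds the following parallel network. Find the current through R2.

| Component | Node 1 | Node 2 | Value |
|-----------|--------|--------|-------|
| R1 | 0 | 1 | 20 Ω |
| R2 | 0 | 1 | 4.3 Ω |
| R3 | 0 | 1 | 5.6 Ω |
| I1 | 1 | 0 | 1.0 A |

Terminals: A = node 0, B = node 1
All resistors sit directly between nodes 0 and 1, so they are in parallel and share one voltage V; the full source current 1 A splits among them.
1/R_par = 1/20 + 1/4.3 + 1/5.6 = 0.4611 S  =>  R_par = 2.169 Ω
V = I × R_par = 1 × 2.169 = 2.169 V
I_R2 = V/R2 = 2.169/4.3 = 0.5043 A

Final answer: 0.5043 A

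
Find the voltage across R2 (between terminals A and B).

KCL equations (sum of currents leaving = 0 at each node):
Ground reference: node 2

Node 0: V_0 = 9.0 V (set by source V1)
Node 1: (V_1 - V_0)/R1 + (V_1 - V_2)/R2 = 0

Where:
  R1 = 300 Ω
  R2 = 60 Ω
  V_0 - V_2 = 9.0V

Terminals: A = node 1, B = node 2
R1 and R2 are in series across V1 (node 0 → node 1 → node 2), and the output A–B is taken across R2, so this is a voltage divider.
Series current: I = V1/(R1 + R2) = 9/(300 + 60) = 9/360 = 0.025 A
V_R2 = I × R2 = V1 × R2/(R1 + R2) = 9 × 60/360 = 1.5 V

Final answer: 1.5 V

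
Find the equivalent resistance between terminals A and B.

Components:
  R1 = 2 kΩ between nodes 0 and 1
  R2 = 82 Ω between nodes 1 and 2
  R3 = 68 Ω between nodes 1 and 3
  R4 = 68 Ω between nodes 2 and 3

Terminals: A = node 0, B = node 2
Reduce the network between node 0 (A) and node 2 (B) by series/parallel combination:
  Rs1 = R3 + R4 (series, joined only at node 3) = 68 + 68 = 136 Ω
  Rp1 = R2 ‖ Rs1 (parallel, both between nodes 1 and 2) = 1/(1/82 + 1/136) = 51.16 Ω
  Rs2 = R1 + Rp1 (series, joined only at node 1) = 2000 + 51.16 = 2051 Ω
R_eq = 2.051 kΩ

Final answer: 2.051 kΩ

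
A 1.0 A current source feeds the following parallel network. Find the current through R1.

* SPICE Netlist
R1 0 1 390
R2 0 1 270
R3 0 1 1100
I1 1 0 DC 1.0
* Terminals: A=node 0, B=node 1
All resistors sit directly between nodes 0 and 1, so they are in parallel and share one voltage V; the full source current 1 A splits among them.
1/R_par = 1/390 + 1/270 + 1/1100 = 0.007177 S  =>  R_par = 139.3 Ω
V = I × R_par = 1 × 139.3 = 139.3 V
I_R1 = V/R1 = 139.3/390 = 0.3573 A

Final answer: 0.3573 A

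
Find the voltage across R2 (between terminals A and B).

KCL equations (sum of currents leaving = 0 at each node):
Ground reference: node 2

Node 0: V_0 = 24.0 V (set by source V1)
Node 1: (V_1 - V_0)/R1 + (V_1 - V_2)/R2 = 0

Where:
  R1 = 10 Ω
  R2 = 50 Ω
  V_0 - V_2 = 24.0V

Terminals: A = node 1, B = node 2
R1 and R2 are in series across V1 (node 0 → node 1 → node 2), and the output A–B is taken across R2, so this is a voltage divider.
Series current: I = V1/(R1 + R2) = 24/(10 + 50) = 24/60 = 0.4 A
V_R2 = I × R2 = V1 × R2/(R1 + R2) = 24 × 50/60 = 20 V

Final answer: 20 V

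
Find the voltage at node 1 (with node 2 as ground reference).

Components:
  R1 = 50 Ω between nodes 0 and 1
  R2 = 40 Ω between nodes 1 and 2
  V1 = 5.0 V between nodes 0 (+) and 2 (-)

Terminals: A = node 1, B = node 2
Nodal analysis, taking node 2 as the 0 V reference.
Source V1 fixes V_0 = 5 V.
KCL at each unknown node (sum of currents leaving = 0; resistances in Ω):
  Node 1: (V_1 - 5)/50 + (V_1 - 0)/40 = 0
Collecting terms: 0.045 × V_1 = 0.1  =>  V_1 = 2.222 V
The requested potential is V_1 = 2.222 V.

Final answer: V_1 = 2.222 V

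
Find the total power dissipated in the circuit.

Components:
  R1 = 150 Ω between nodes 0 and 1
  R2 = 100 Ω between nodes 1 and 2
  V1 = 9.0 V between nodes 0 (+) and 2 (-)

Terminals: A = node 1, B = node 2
Nodal analysis, taking node 2 as the 0 V reference.
Source V1 fixes V_0 = 9 V.
KCL at each unknown node (sum of currents leaving = 0; resistances in Ω):
  Node 1: (V_1 - 9)/150 + (V_1 - 0)/100 = 0
Collecting terms: 0.01667 × V_1 = 0.06  =>  V_1 = 3.6 V
Power in each resistor, P = (ΔV)²/R:
  P_R1 = (9 - 3.6)²/150 = 0.1944 W
  P_R2 = (3.6 - 0)²/100 = 0.1296 W
P_total = P_R1 + P_R2 = 0.324 W

Final answer: 0.324 W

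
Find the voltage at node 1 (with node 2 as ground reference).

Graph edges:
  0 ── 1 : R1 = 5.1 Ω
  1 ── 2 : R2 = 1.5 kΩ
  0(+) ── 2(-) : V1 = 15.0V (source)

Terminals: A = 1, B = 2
Nodal analysis, taking node 2 as the 0 V reference.
Source V1 fixes V_0 = 15 V.
KCL at each unknown node (sum of currents leaving = 0; resistances in Ω):
  Node 1: (V_1 - 15)/5.1 + (V_1 - 0)/1500 = 0
Collecting terms: 0.1967 × V_1 = 2.941  =>  V_1 = 14.95 V
The requested potential is V_1 = 14.95 V.

Final answer: V_1 = 14.95 V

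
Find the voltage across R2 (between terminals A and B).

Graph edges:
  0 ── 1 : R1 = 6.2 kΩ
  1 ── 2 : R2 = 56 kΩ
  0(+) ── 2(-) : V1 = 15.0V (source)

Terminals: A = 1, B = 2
R1 and R2 are in series across V1 (node 0 → node 1 → node 2), and the output A–B is taken across R2, so this is a voltage divider.
Series current: I = V1/(R1 + R2) = 15/(6200 + 56000) = 15/62200 = 0.0002412 A
V_R2 = I × R2 = V1 × R2/(R1 + R2) = 15 × 56000/62200 = 13.5 V

Final answer: 13.5 V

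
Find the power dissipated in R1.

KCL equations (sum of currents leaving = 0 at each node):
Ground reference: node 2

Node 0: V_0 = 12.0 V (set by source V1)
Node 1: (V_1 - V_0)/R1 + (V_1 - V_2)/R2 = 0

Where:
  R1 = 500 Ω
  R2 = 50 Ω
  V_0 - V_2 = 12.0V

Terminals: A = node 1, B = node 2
Nodal analysis, taking node 2 as the 0 V reference.
Source V1 fixes V_0 = 12 V.
KCL at each unknown node (sum of currents leaving = 0; resistances in Ω):
  Node 1: (V_1 - 12)/500 + (V_1 - 0)/50 = 0
Collecting terms: 0.022 × V_1 = 0.024  =>  V_1 = 1.091 V
I_R1 = (V_0 - V_1)/R1 = (12 - 1.091)/500 = 0.02182 A
P_R1 = I_R1² × R1 = (0.02182)² × 500 = 0.238 W

Final answer: 0.238 W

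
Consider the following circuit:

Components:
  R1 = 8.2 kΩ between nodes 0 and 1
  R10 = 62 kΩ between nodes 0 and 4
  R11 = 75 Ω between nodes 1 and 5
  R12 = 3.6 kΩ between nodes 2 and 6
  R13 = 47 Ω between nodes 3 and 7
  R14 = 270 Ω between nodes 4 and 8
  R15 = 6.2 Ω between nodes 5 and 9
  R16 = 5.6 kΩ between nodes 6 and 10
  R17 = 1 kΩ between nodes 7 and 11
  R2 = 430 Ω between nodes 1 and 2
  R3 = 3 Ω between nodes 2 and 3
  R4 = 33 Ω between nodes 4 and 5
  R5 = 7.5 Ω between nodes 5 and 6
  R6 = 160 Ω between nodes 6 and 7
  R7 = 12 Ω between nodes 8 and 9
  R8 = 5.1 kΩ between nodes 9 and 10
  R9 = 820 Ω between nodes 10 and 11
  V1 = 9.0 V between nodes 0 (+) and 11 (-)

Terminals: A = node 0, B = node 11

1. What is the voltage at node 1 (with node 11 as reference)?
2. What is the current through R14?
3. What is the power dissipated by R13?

Nodal analysis, taking node 11 as the 0 V reference.
Source V1 fixes V_0 = 9 V.
KCL at each unknown node (sum of currents leaving = 0; resistances in Ω):
  Node 1: (V_1 - 9)/8200 + (V_1 - V_2)/430 + (V_1 - V_5)/75 = 0
  Node 2: (V_2 - V_1)/430 + (V_2 - V_3)/3 + (V_2 - V_6)/3600 = 0
  Node 3: (V_3 - V_2)/3 + (V_3 - V_7)/47 = 0
  Node 4: (V_4 - V_5)/33 + (V_4 - 9)/62000 + (V_4 - V_8)/270 = 0
  Node 5: (V_5 - V_4)/33 + (V_5 - V_6)/7.5 + (V_5 - V_1)/75 + (V_5 - V_9)/6.2 = 0
  Node 6: (V_6 - V_5)/7.5 + (V_6 - V_7)/160 + (V_6 - V_2)/3600 + (V_6 - V_10)/5600 = 0
  Node 7: (V_7 - V_6)/160 + (V_7 - V_3)/47 + (V_7 - 0)/1000 = 0
  Node 8: (V_8 - V_9)/12 + (V_8 - V_4)/270 = 0
  Node 9: (V_9 - V_8)/12 + (V_9 - V_10)/5100 + (V_9 - V_5)/6.2 = 0
  Node 10: (V_10 - V_9)/5100 + (V_10 - 0)/820 + (V_10 - V_6)/5600 = 0
Collecting terms (coefficients in siemens):
  0.01578·V_1 - 0.002326·V_2 - 0.01333·V_5 = 0.001098
  0.3359·V_2 - 0.002326·V_1 - 0.3333·V_3 - 0.0002778·V_6 = 0
  0.3546·V_3 - 0.3333·V_2 - 0.02128·V_7 = 0
  0.03402·V_4 - 0.0303·V_5 - 0.003704·V_8 = 0.0001452
  0.3383·V_5 - 0.01333·V_1 - 0.0303·V_4 - 0.1333·V_6 - 0.1613·V_9 = 0
  0.14·V_6 - 0.0002778·V_2 - 0.1333·V_5 - 0.00625·V_7 - 0.0001786·V_10 = 0
  0.02853·V_7 - 0.02128·V_3 - 0.00625·V_6 = 0
  0.08704·V_8 - 0.003704·V_4 - 0.08333·V_9 = 0
  0.2448·V_9 - 0.1613·V_5 - 0.08333·V_8 - 0.0001961·V_10 = 0
  0.001594·V_10 - 0.0001786·V_6 - 0.0001961·V_9 = 0
Solving these 10 simultaneous equations (Gaussian elimination) gives:
  V_1 = 0.9829 V, V_2 = 0.8572 V, V_3 = 0.8563 V, V_4 = 0.9353 V
  V_5 = 0.9315 V, V_6 = 0.9264 V, V_7 = 0.8416 V, V_8 = 0.9309 V
  V_9 = 0.9307 V, V_10 = 0.2183 V
Part 1:
  Read off the nodal solution: V_1 = 0.9829 V
Part 2:
  I_R14 = (V_4 - V_8)/R14 = (0.9353 - 0.9309)/270 = 0.00001606 A
  Magnitude: I_R14 = 0.00001606 A
Part 3:
  I_R13 = (V_3 - V_7)/R13 = (0.8563 - 0.8416)/47 = 0.0003116 A
  P_R13 = I_R13² × R13 = (0.0003116)² × 47 = 0.000004562 W

Final answers:
1. V_1 = 0.9829 V
2. I_R14 = 1.606e-05 A
3. P_R13 = 4.562e-06 W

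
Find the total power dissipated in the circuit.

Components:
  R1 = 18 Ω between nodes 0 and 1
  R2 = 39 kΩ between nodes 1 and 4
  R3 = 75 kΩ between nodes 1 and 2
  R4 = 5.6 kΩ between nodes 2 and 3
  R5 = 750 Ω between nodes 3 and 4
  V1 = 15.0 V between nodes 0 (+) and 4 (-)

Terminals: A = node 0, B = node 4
Nodal analysis, taking node 4 as the 0 V reference.
Source V1 fixes V_0 = 15 V.
KCL at each unknown node (sum of currents leaving = 0; resistances in Ω):
  Node 1: (V_1 - 15)/18 + (V_1 - 0)/39000 + (V_1 - V_2)/75000 = 0
  Node 2: (V_2 - V_1)/75000 + (V_2 - V_3)/5600 = 0
  Node 3: (V_3 - V_2)/5600 + (V_3 - 0)/750 = 0
Collecting terms (coefficients in siemens):
  0.05559·V_1 - 0.00001333·V_2 = 0.8333
  0.0001919·V_2 - 0.00001333·V_1 - 0.0001786·V_3 = 0
  0.001512·V_3 - 0.0001786·V_2 = 0
Solving these 3 simultaneous equations (Gaussian elimination) gives:
  V_1 = 14.99 V, V_2 = 1.17 V, V_3 = 0.1382 V
Power in each resistor, P = (ΔV)²/R:
  P_R1 = (15 - 14.99)²/18 = 0.00000582 W
  P_R2 = (14.99 - 0)²/39000 = 0.005761 W
  P_R3 = (14.99 - 1.17)²/75000 = 0.002546 W
  P_R4 = (1.17 - 0.1382)²/5600 = 0.0001901 W
  P_R5 = (0.1382 - 0)²/750 = 0.00002546 W
P_total = P_R1 + P_R2 + P_R3 + P_R4 + P_R5 = 0.008529 W

Final answer: 0.008529 W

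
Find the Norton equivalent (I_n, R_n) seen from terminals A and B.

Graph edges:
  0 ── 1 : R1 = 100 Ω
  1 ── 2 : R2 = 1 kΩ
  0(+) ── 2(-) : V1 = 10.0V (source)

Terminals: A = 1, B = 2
Find the Thévenin equivalent first; then I_n = V_th/R_th and R_n = R_th.
Step 1 — V_th is the open-circuit voltage V_A - V_B (nothing connected across the terminals).
Nodal analysis, taking node 2 as the 0 V reference.
Source V1 fixes V_0 = 10 V.
KCL at each unknown node (sum of currents leaving = 0; resistances in Ω):
  Node 1: (V_1 - 10)/100 + (V_1 - 0)/1000 = 0
Collecting terms: 0.011 × V_1 = 0.1  =>  V_1 = 9.091 V
V_th = V_1 - V_2 = 9.091 - 0 = 9.091 V
Step 2 — R_th: zero the source — replace V1 by a short circuit (node 2 merges into node 0) — and find the resistance seen between A (node 1) and B (node 0).
Reduce the network between node 1 (A) and node 0 (B) by series/parallel combination:
  Rp1 = R1 ‖ R2 (parallel, both between nodes 0 and 1) = 1/(1/100 + 1/1000) = 90.91 Ω
R_th = 90.91 Ω
I_n = V_th/R_th = 9.091/90.91 = 0.1 A, and R_n = R_th = 90.91 Ω

Final answer: I_n = 0.1 A, R_n = 90.91 Ω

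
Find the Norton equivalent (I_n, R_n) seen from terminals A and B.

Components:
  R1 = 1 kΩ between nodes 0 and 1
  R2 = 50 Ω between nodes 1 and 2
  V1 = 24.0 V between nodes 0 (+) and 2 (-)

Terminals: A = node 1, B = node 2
Find the Thévenin equivalent first; then I_n = V_th/R_th and R_n = R_th.
Step 1 — V_th is the open-circuit voltage V_A - V_B (nothing connected across the terminals).
Nodal analysis, taking node 2 as the 0 V reference.
Source V1 fixes V_0 = 24 V.
KCL at each unknown node (sum of currents leaving = 0; resistances in Ω):
  Node 1: (V_1 - 24)/1000 + (V_1 - 0)/50 = 0
Collecting terms: 0.021 × V_1 = 0.024  =>  V_1 = 1.143 V
V_th = V_1 - V_2 = 1.143 - 0 = 1.143 V
Step 2 — R_th: zero the source — replace V1 by a short circuit (node 2 merges into node 0) — and find the resistance seen between A (node 1) and B (node 0).
Reduce the network between node 1 (A) and node 0 (B) by series/parallel combination:
  Rp1 = R1 ‖ R2 (parallel, both between nodes 0 and 1) = 1/(1/1000 + 1/50) = 47.62 Ω
R_th = 47.62 Ω
I_n = V_th/R_th = 1.143/47.62 = 0.024 A, and R_n = R_th = 47.62 Ω

Final answer: I_n = 0.024 A, R_n = 47.62 Ω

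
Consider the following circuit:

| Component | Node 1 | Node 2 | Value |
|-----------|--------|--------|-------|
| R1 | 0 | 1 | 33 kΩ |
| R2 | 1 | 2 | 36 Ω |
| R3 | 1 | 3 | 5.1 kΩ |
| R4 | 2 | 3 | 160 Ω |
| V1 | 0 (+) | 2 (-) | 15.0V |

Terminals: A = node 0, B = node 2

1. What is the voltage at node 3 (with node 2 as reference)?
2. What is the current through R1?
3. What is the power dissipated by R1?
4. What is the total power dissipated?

Nodal analysis, taking node 2 as the 0 V reference.
Source V1 fixes V_0 = 15 V.
KCL at each unknown node (sum of currents leaving = 0; resistances in Ω):
  Node 1: (V_1 - 15)/33000 + (V_1 - 0)/36 + (V_1 - V_3)/5100 = 0
  Node 3: (V_3 - V_1)/5100 + (V_3 - 0)/160 = 0
Collecting terms (coefficients in siemens):
  0.028·V_1 - 0.0001961·V_3 = 0.0004545
  0.006446·V_3 - 0.0001961·V_1 = 0
Determinant D = (0.028)(0.006446) - (-0.0001961)(-0.0001961) = 0.0001805
V_1 = [(0.0004545)(0.006446) - (-0.0001961)(0)]/D = 0.01623 V
V_3 = [(0.028)(0) - (0.0004545)(-0.0001961)]/D = 0.0004938 V
Part 1:
  Read off the nodal solution: V_3 = 0.0004938 V
Part 2:
  I_R1 = (V_0 - V_1)/R1 = (15 - 0.01623)/33000 = 0.0004541 A
  Magnitude: I_R1 = 0.0004541 A
Part 3:
  I_R1 = (V_0 - V_1)/R1 = (15 - 0.01623)/33000 = 0.0004541 A
  P_R1 = I_R1² × R1 = (0.0004541)² × 33000 = 0.006803 W
Part 4:
  Power in each resistor, P = (ΔV)²/R:
    P_R1 = (15 - 0.01623)²/33000 = 0.006803 W
    P_R2 = (0.01623 - 0)²/36 = 0.000007321 W
    P_R3 = (0.01623 - 0.0004938)²/5100 = 0.00000004858 W
    P_R4 = (0 - 0.0004938)²/160 = 0.000000001524 W
  P_total = P_R1 + P_R2 + P_R3 + P_R4 = 0.006811 W

Final answers:
1. V_3 = 0.0004938 V
2. I_R1 = 0.0004541 A
3. P_R1 = 0.006803 W
4. P_total = 0.006811 W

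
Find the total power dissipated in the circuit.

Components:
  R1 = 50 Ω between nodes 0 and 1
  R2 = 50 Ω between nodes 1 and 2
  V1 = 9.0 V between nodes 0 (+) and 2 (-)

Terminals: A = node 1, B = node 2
Nodal analysis, taking node 2 as the 0 V reference.
Source V1 fixes V_0 = 9 V.
KCL at each unknown node (sum of currents leaving = 0; resistances in Ω):
  Node 1: (V_1 - 9)/50 + (V_1 - 0)/50 = 0
Collecting terms: 0.04 × V_1 = 0.18  =>  V_1 = 4.5 V
Power in each resistor, P = (ΔV)²/R:
  P_R1 = (9 - 4.5)²/50 = 0.405 W
  P_R2 = (4.5 - 0)²/50 = 0.405 W
P_total = P_R1 + P_R2 = 0.81 W

Final answer: 0.81 W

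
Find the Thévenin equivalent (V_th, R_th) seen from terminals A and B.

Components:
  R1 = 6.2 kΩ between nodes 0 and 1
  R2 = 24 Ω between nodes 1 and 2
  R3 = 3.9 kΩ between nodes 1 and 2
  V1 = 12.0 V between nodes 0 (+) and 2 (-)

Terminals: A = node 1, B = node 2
Step 1 — V_th is the open-circuit voltage V_A - V_B (nothing connected across the terminals).
Nodal analysis, taking node 2 as the 0 V reference.
Source V1 fixes V_0 = 12 V.
KCL at each unknown node (sum of currents leaving = 0; resistances in Ω):
  Node 1: (V_1 - 12)/6200 + (V_1 - 0)/24 + (V_1 - 0)/3900 = 0
Collecting terms: 0.04208 × V_1 = 0.001935  =>  V_1 = 0.04599 V
V_th = V_1 - V_2 = 0.04599 - 0 = 0.04599 V
Step 2 — R_th: zero the source — replace V1 by a short circuit (node 2 merges into node 0) — and find the resistance seen between A (node 1) and B (node 0).
Reduce the network between node 1 (A) and node 0 (B) by series/parallel combination:
  Rp1 = R1 ‖ R2 ‖ R3 (parallel, all between nodes 0 and 1) = 1/(1/6200 + 1/24 + 1/3900) = 23.76 Ω
R_th = 23.76 Ω

Final answer: V_th = 0.04599 V, R_th = 23.76 Ω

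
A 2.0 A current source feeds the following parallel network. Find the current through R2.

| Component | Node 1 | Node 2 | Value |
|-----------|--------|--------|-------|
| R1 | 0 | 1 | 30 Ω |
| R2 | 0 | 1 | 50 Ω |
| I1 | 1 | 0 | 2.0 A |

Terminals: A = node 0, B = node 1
All resistors sit directly between nodes 0 and 1, so they are in parallel and share one voltage V; the full source current 2 A splits among them.
1/R_par = 1/30 + 1/50 = 0.05333 S  =>  R_par = 18.75 Ω
V = I × R_par = 2 × 18.75 = 37.5 V
I_R2 = V/R2 = 37.5/50 = 0.75 A

Final answer: 0.75 A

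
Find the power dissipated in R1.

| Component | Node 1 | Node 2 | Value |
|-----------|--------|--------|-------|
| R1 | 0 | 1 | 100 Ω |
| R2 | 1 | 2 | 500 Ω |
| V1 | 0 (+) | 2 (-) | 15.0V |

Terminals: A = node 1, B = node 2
Nodal analysis, taking node 2 as the 0 V reference.
Source V1 fixes V_0 = 15 V.
KCL at each unknown node (sum of currents leaving = 0; resistances in Ω):
  Node 1: (V_1 - 15)/100 + (V_1 - 0)/500 = 0
Collecting terms: 0.012 × V_1 = 0.15  =>  V_1 = 12.5 V
I_R1 = (V_0 - V_1)/R1 = (15 - 12.5)/100 = 0.025 A
P_R1 = I_R1² × R1 = (0.025)² × 100 = 0.0625 W

Final answer: 0.0625 W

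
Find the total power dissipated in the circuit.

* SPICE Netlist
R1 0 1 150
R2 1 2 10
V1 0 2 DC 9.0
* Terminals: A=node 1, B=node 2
Nodal analysis, taking node 2 as the 0 V reference.
Source V1 fixes V_0 = 9 V.
KCL at each unknown node (sum of currents leaving = 0; resistances in Ω):
  Node 1: (V_1 - 9)/150 + (V_1 - 0)/10 = 0
Collecting terms: 0.1067 × V_1 = 0.06  =>  V_1 = 0.5625 V
Power in each resistor, P = (ΔV)²/R:
  P_R1 = (9 - 0.5625)²/150 = 0.4746 W
  P_R2 = (0.5625 - 0)²/10 = 0.03164 W
P_total = P_R1 + P_R2 = 0.5062 W

Final answer: 0.5062 W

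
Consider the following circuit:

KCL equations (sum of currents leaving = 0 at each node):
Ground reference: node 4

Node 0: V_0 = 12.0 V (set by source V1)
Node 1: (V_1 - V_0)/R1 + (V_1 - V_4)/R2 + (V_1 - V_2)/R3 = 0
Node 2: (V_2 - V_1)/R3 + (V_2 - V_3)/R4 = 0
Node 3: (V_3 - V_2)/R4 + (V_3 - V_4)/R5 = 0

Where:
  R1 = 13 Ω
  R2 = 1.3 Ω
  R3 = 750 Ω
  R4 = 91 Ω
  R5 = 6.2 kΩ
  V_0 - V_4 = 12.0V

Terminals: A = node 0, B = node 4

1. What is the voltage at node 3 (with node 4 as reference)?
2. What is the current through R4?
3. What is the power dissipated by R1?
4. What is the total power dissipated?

Nodal analysis, taking node 4 as the 0 V reference.
Source V1 fixes V_0 = 12 V.
KCL at each unknown node (sum of currents leaving = 0; resistances in Ω):
  Node 1: (V_1 - 12)/13 + (V_1 - 0)/1.3 + (V_1 - V_2)/750 = 0
  Node 2: (V_2 - V_1)/750 + (V_2 - V_3)/91 = 0
  Node 3: (V_3 - V_2)/91 + (V_3 - 0)/6200 = 0
Collecting terms (coefficients in siemens):
  0.8475·V_1 - 0.001333·V_2 = 0.9231
  0.01232·V_2 - 0.001333·V_1 - 0.01099·V_3 = 0
  0.01115·V_3 - 0.01099·V_2 = 0
Solving these 3 simultaneous equations (Gaussian elimination) gives:
  V_1 = 1.091 V, V_2 = 0.9745 V, V_3 = 0.9604 V
Part 1:
  Read off the nodal solution: V_3 = 0.9604 V
Part 2:
  I_R4 = (V_2 - V_3)/R4 = (0.9745 - 0.9604)/91 = 0.0001549 A
  Magnitude: I_R4 = 0.0001549 A
Part 3:
  I_R1 = (V_0 - V_1)/R1 = (12 - 1.091)/13 = 0.8392 A
  P_R1 = I_R1² × R1 = (0.8392)² × 13 = 9.155 W
Part 4:
  Power in each resistor, P = (ΔV)²/R:
    P_R1 = (12 - 1.091)²/13 = 9.155 W
    P_R2 = (1.091 - 0)²/1.3 = 0.9151 W
    P_R3 = (1.091 - 0.9745)²/750 = 0.000018 W
    P_R4 = (0.9745 - 0.9604)²/91 = 0.000002184 W
    P_R5 = (0.9604 - 0)²/6200 = 0.0001488 W
  P_total = P_R1 + P_R2 + P_R3 + P_R4 + P_R5 = 10.07 W

Final answers:
1. V_3 = 0.9604 V
2. I_R4 = 0.0001549 A
3. P_R1 = 9.155 W
4. P_total = 10.07 W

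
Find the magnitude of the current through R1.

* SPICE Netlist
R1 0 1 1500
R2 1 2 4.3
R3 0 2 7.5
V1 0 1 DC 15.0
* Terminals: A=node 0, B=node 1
Nodal analysis, taking node 1 as the 0 V reference.
Source V1 fixes V_0 = 15 V.
KCL at each unknown node (sum of currents leaving = 0; resistances in Ω):
  Node 2: (V_2 - 0)/4.3 + (V_2 - 15)/7.5 = 0
Collecting terms: 0.3659 × V_2 = 2  =>  V_2 = 5.466 V
I_R1 = (V_0 - V_1)/R1 = (15 - 0)/1500 = 0.01 A
|I_R1| = 0.01 A

Final answer: |I_R1| = 0.01 A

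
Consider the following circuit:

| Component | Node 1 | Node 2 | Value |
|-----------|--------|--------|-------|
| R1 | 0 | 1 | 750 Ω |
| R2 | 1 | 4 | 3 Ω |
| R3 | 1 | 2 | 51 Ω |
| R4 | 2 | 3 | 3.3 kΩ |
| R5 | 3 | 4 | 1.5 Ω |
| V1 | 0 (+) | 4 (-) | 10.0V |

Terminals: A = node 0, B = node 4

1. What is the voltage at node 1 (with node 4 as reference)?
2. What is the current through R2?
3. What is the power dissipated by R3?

Nodal analysis, taking node 4 as the 0 V reference.
Source V1 fixes V_0 = 10 V.
KCL at each unknown node (sum of currents leaving = 0; resistances in Ω):
  Node 1: (V_1 - 10)/750 + (V_1 - 0)/3 + (V_1 - V_2)/51 = 0
  Node 2: (V_2 - V_1)/51 + (V_2 - V_3)/3300 = 0
  Node 3: (V_3 - V_2)/3300 + (V_3 - 0)/1.5 = 0
Collecting terms (coefficients in siemens):
  0.3543·V_1 - 0.01961·V_2 = 0.01333
  0.01991·V_2 - 0.01961·V_1 - 0.000303·V_3 = 0
  0.667·V_3 - 0.000303·V_2 = 0
Solving these 3 simultaneous equations (Gaussian elimination) gives:
  V_1 = 0.03981 V, V_2 = 0.0392 V, V_3 = 0.00001781 V
Part 1:
  Read off the nodal solution: V_1 = 0.03981 V
Part 2:
  I_R2 = (V_1 - V_4)/R2 = (0.03981 - 0)/3 = 0.01327 A
  Magnitude: I_R2 = 0.01327 A
Part 3:
  I_R3 = (V_1 - V_2)/R3 = (0.03981 - 0.0392)/51 = 0.00001187 A
  P_R3 = I_R3² × R3 = (0.00001187)² × 51 = 0.00000000719 W

Final answers:
1. V_1 = 0.03981 V
2. I_R2 = 0.01327 A
3. P_R3 = 7.19e-09 W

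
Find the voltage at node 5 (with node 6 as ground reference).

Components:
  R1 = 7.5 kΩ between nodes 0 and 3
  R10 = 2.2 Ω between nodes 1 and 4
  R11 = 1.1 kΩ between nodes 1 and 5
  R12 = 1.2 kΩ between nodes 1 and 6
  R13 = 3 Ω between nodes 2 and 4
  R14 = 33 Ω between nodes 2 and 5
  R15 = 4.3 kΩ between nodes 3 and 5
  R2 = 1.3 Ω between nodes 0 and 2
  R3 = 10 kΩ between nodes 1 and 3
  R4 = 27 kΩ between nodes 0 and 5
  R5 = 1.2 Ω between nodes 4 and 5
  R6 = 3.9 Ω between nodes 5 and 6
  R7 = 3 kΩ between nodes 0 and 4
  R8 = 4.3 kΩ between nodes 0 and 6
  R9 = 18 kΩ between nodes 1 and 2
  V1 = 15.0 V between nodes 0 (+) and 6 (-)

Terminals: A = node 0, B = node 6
Nodal analysis, taking node 6 as the 0 V reference.
Source V1 fixes V_0 = 15 V.
KCL at each unknown node (sum of currents leaving = 0; resistances in Ω):
  Node 1: (V_1 - V_3)/10000 + (V_1 - V_2)/18000 + (V_1 - V_4)/2.2 + (V_1 - V_5)/1100 + (V_1 - 0)/1200 = 0
  Node 2: (V_2 - 15)/1.3 + (V_2 - V_1)/18000 + (V_2 - V_4)/3 + (V_2 - V_5)/33 = 0
  Node 3: (V_3 - 15)/7500 + (V_3 - V_1)/10000 + (V_3 - V_5)/4300 = 0
  Node 4: (V_4 - V_5)/1.2 + (V_4 - 15)/3000 + (V_4 - V_1)/2.2 + (V_4 - V_2)/3 = 0
  Node 5: (V_5 - 15)/27000 + (V_5 - V_4)/1.2 + (V_5 - 0)/3.9 + (V_5 - V_1)/1100 + (V_5 - V_2)/33 + (V_5 - V_3)/4300 = 0
Collecting terms (coefficients in siemens):
  0.4564·V_1 - 0.00005556·V_2 - 0.0001·V_3 - 0.4545·V_4 - 0.0009091·V_5 = 0
  1.133·V_2 - 0.00005556·V_1 - 0.3333·V_4 - 0.0303·V_5 = 11.54
  0.0004659·V_3 - 0.0001·V_1 - 0.0002326·V_5 = 0.002
  1.622·V_4 - 0.4545·V_1 - 0.3333·V_2 - 0.8333·V_5 = 0.005
  1.121·V_5 - 0.0009091·V_1 - 0.0303·V_2 - 0.0002326·V_3 - 0.8333·V_4 = 0.0005556
Solving these 5 simultaneous equations (Gaussian elimination) gives:
  V_1 = 8.316 V, V_2 = 12.81 V, V_3 = 9.347 V, V_4 = 8.334 V
  V_5 = 6.549 V
The requested potential is V_5 = 6.549 V.

Final answer: V_5 = 6.549 V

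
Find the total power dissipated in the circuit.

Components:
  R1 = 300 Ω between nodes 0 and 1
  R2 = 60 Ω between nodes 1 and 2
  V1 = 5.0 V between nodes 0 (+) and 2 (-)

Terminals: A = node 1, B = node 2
Nodal analysis, taking node 2 as the 0 V reference.
Source V1 fixes V_0 = 5 V.
KCL at each unknown node (sum of currents leaving = 0; resistances in Ω):
  Node 1: (V_1 - 5)/300 + (V_1 - 0)/60 = 0
Collecting terms: 0.02 × V_1 = 0.01667  =>  V_1 = 0.8333 V
Power in each resistor, P = (ΔV)²/R:
  P_R1 = (5 - 0.8333)²/300 = 0.05787 W
  P_R2 = (0.8333 - 0)²/60 = 0.01157 W
P_total = P_R1 + P_R2 = 0.06944 W

Final answer: 0.06944 W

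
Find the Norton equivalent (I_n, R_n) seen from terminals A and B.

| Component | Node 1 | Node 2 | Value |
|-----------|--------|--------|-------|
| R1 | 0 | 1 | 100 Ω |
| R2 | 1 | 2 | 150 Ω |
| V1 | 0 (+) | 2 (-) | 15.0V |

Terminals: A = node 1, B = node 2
Find the Thévenin equivalent first; then I_n = V_th/R_th and R_n = R_th.
Step 1 — V_th is the open-circuit voltage V_A - V_B (nothing connected across the terminals).
Nodal analysis, taking node 2 as the 0 V reference.
Source V1 fixes V_0 = 15 V.
KCL at each unknown node (sum of currents leaving = 0; resistances in Ω):
  Node 1: (V_1 - 15)/100 + (V_1 - 0)/150 = 0
Collecting terms: 0.01667 × V_1 = 0.15  =>  V_1 = 9 V
V_th = V_1 - V_2 = 9 - 0 = 9 V
Step 2 — R_th: zero the source — replace V1 by a short circuit (node 2 merges into node 0) — and find the resistance seen between A (node 1) and B (node 0).
Reduce the network between node 1 (A) and node 0 (B) by series/parallel combination:
  Rp1 = R1 ‖ R2 (parallel, both between nodes 0 and 1) = 1/(1/100 + 1/150) = 60 Ω
R_th = 60 Ω
I_n = V_th/R_th = 9/60 = 0.15 A, and R_n = R_th = 60 Ω

Final answer: I_n = 0.15 A, R_n = 60 Ω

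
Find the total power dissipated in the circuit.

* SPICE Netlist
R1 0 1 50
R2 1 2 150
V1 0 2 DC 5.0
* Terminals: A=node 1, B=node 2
Nodal analysis, taking node 2 as the 0 V reference.
Source V1 fixes V_0 = 5 V.
KCL at each unknown node (sum of currents leaving = 0; resistances in Ω):
  Node 1: (V_1 - 5)/50 + (V_1 - 0)/150 = 0
Collecting terms: 0.02667 × V_1 = 0.1  =>  V_1 = 3.75 V
Power in each resistor, P = (ΔV)²/R:
  P_R1 = (5 - 3.75)²/50 = 0.03125 W
  P_R2 = (3.75 - 0)²/150 = 0.09375 W
P_total = P_R1 + P_R2 = 0.125 W

Final answer: 0.125 W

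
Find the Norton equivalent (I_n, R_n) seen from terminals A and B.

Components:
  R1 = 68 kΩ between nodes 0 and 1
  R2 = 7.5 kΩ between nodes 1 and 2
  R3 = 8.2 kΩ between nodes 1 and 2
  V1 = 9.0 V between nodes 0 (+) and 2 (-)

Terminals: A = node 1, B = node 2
Find the Thévenin equivalent first; then I_n = V_th/R_th and R_n = R_th.
Step 1 — V_th is the open-circuit voltage V_A - V_B (nothing connected across the terminals).
Nodal analysis, taking node 2 as the 0 V reference.
Source V1 fixes V_0 = 9 V.
KCL at each unknown node (sum of currents leaving = 0; resistances in Ω):
  Node 1: (V_1 - 9)/68000 + (V_1 - 0)/7500 + (V_1 - 0)/8200 = 0
Collecting terms: 0.00027 × V_1 = 0.0001324  =>  V_1 = 0.4902 V
V_th = V_1 - V_2 = 0.4902 - 0 = 0.4902 V
Step 2 — R_th: zero the source — replace V1 by a short circuit (node 2 merges into node 0) — and find the resistance seen between A (node 1) and B (node 0).
Reduce the network between node 1 (A) and node 0 (B) by series/parallel combination:
  Rp1 = R1 ‖ R2 ‖ R3 (parallel, all between nodes 0 and 1) = 1/(1/68000 + 1/7500 + 1/8200) = 3704 Ω
R_th = 3.704 kΩ
I_n = V_th/R_th = 0.4902/3704 = 0.0001324 A, and R_n = R_th = 3.704 kΩ

Final answer: I_n = 0.0001324 A, R_n = 3.704 kΩ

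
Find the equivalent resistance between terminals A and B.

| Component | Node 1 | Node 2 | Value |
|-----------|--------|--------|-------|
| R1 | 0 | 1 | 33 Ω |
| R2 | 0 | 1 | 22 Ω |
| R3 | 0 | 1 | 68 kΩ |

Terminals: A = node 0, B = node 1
Reduce the network between node 0 (A) and node 1 (B) by series/parallel combination:
  Rp1 = R1 ‖ R2 ‖ R3 (parallel, all between nodes 0 and 1) = 1/(1/33 + 1/22 + 1/68000) = 13.2 Ω
R_eq = 13.2 Ω

Final answer: 13.2 Ω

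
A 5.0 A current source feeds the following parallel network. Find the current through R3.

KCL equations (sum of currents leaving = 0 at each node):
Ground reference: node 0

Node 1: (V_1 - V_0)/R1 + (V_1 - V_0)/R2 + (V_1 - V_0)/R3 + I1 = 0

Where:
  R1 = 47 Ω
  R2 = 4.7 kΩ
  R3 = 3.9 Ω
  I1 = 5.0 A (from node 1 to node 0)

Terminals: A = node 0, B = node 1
All resistors sit directly between nodes 0 and 1, so they are in parallel and share one voltage V; the full source current 5 A splits among them.
1/R_par = 1/47 + 1/4700 + 1/3.9 = 0.2779 S  =>  R_par = 3.598 Ω
V = I × R_par = 5 × 3.598 = 17.99 V
I_R3 = V/R3 = 17.99/3.9 = 4.613 A

Final answer: 4.613 A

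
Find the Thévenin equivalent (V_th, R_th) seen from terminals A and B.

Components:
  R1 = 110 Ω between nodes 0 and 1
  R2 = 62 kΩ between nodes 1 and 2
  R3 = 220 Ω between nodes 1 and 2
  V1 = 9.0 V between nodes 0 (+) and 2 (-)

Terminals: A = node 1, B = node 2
Step 1 — V_th is the open-circuit voltage V_A - V_B (nothing connected across the terminals).
Nodal analysis, taking node 2 as the 0 V reference.
Source V1 fixes V_0 = 9 V.
KCL at each unknown node (sum of currents leaving = 0; resistances in Ω):
  Node 1: (V_1 - 9)/110 + (V_1 - 0)/62000 + (V_1 - 0)/220 = 0
Collecting terms: 0.01365 × V_1 = 0.08182  =>  V_1 = 5.993 V
V_th = V_1 - V_2 = 5.993 - 0 = 5.993 V
Step 2 — R_th: zero the source — replace V1 by a short circuit (node 2 merges into node 0) — and find the resistance seen between A (node 1) and B (node 0).
Reduce the network between node 1 (A) and node 0 (B) by series/parallel combination:
  Rp1 = R1 ‖ R2 ‖ R3 (parallel, all between nodes 0 and 1) = 1/(1/110 + 1/62000 + 1/220) = 73.25 Ω
R_th = 73.25 Ω

Final answer: V_th = 5.993 V, R_th = 73.25 Ω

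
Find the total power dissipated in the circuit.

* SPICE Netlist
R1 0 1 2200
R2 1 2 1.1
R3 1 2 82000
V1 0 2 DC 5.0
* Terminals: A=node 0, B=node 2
Nodal analysis, taking node 2 as the 0 V reference.
Source V1 fixes V_0 = 5 V.
KCL at each unknown node (sum of currents leaving = 0; resistances in Ω):
  Node 1: (V_1 - 5)/2200 + (V_1 - 0)/1.1 + (V_1 - 0)/82000 = 0
Collecting terms: 0.9096 × V_1 = 0.002273  =>  V_1 = 0.002499 V
Power in each resistor, P = (ΔV)²/R:
  P_R1 = (5 - 0.002499)²/2200 = 0.01135 W
  P_R2 = (0.002499 - 0)²/1.1 = 0.000005676 W
  P_R3 = (0.002499 - 0)²/82000 = 0.00000000007614 W
P_total = P_R1 + P_R2 + P_R3 = 0.01136 W

Final answer: 0.01136 W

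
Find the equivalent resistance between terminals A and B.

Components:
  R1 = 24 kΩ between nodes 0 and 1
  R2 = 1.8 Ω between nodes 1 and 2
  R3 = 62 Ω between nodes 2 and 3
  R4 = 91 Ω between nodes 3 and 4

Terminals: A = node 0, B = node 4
Reduce the network between node 0 (A) and node 4 (B) by series/parallel combination:
  Rs1 = R1 + R2 (series, joined only at node 1) = 24000 + 1.8 = 24000 Ω
  Rs2 = R3 + Rs1 (series, joined only at node 2) = 62 + 24000 = 24060 Ω
  Rs3 = R4 + Rs2 (series, joined only at node 3) = 91 + 24060 = 24150 Ω
R_eq = 24.15 kΩ

Final answer: 24.15 kΩ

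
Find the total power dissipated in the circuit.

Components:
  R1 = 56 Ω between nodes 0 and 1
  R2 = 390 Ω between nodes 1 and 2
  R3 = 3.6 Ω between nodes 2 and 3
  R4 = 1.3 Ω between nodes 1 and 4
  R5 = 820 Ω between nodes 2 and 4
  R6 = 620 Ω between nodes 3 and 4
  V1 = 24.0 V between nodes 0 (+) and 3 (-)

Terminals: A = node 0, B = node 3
Nodal analysis, taking node 3 as the 0 V reference.
Source V1 fixes V_0 = 24 V.
KCL at each unknown node (sum of currents leaving = 0; resistances in Ω):
  Node 1: (V_1 - 24)/56 + (V_1 - V_2)/390 + (V_1 - V_4)/1.3 = 0
  Node 2: (V_2 - V_1)/390 + (V_2 - 0)/3.6 + (V_2 - V_4)/820 = 0
  Node 4: (V_4 - V_1)/1.3 + (V_4 - V_2)/820 + (V_4 - 0)/620 = 0
Collecting terms (coefficients in siemens):
  0.7897·V_1 - 0.002564·V_2 - 0.7692·V_4 = 0.4286
  0.2816·V_2 - 0.002564·V_1 - 0.00122·V_4 = 0
  0.7721·V_4 - 0.7692·V_1 - 0.00122·V_2 = 0
Solving these 3 simultaneous equations (Gaussian elimination) gives:
  V_1 = 18.48 V, V_2 = 0.248 V, V_4 = 18.41 V
Power in each resistor, P = (ΔV)²/R:
  P_R1 = (24 - 18.48)²/56 = 0.5443 W
  P_R2 = (18.48 - 0.248)²/390 = 0.8522 W
  P_R3 = (0.248 - 0)²/3.6 = 0.01709 W
  P_R4 = (18.48 - 18.41)²/1.3 = 0.003494 W
  P_R5 = (0.248 - 18.41)²/820 = 0.4023 W
  P_R6 = (0 - 18.41)²/620 = 0.5467 W
P_total = P_R1 + P_R2 + P_R3 + P_R4 + P_R5 + P_R6 = 2.366 W

Final answer: 2.366 W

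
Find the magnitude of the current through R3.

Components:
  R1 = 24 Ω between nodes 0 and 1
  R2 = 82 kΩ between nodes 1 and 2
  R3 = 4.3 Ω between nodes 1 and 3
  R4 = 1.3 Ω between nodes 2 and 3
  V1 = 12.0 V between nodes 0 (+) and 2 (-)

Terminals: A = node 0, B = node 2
Nodal analysis, taking node 2 as the 0 V reference.
Source V1 fixes V_0 = 12 V.
KCL at each unknown node (sum of currents leaving = 0; resistances in Ω):
  Node 1: (V_1 - 12)/24 + (V_1 - 0)/82000 + (V_1 - V_3)/4.3 = 0
  Node 3: (V_3 - V_1)/4.3 + (V_3 - 0)/1.3 = 0
Collecting terms (coefficients in siemens):
  0.2742·V_1 - 0.2326·V_3 = 0.5
  1.002·V_3 - 0.2326·V_1 = 0
Determinant D = (0.2742)(1.002) - (-0.2326)(-0.2326) = 0.2206
V_1 = [(0.5)(1.002) - (-0.2326)(0)]/D = 2.27 V
V_3 = [(0.2742)(0) - (0.5)(-0.2326)]/D = 0.527 V
I_R3 = (V_1 - V_3)/R3 = (2.27 - 0.527)/4.3 = 0.4054 A
|I_R3| = 0.4054 A

Final answer: |I_R3| = 0.4054 A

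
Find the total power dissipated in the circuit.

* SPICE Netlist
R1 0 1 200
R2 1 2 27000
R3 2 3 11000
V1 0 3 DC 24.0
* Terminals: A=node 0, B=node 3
Nodal analysis, taking node 3 as the 0 V reference.
Source V1 fixes V_0 = 24 V.
KCL at each unknown node (sum of currents leaving = 0; resistances in Ω):
  Node 1: (V_1 - 24)/200 + (V_1 - V_2)/27000 = 0
  Node 2: (V_2 - V_1)/27000 + (V_2 - 0)/11000 = 0
Collecting terms (coefficients in siemens):
  0.005037·V_1 - 0.00003704·V_2 = 0.12
  0.0001279·V_2 - 0.00003704·V_1 = 0
Determinant D = (0.005037)(0.0001279) - (-0.00003704)(-0.00003704) = 0.0000006431
V_1 = [(0.12)(0.0001279) - (-0.00003704)(0)]/D = 23.87 V
V_2 = [(0.005037)(0) - (0.12)(-0.00003704)]/D = 6.911 V
Power in each resistor, P = (ΔV)²/R:
  P_R1 = (24 - 23.87)²/200 = 0.00007895 W
  P_R2 = (23.87 - 6.911)²/27000 = 0.01066 W
  P_R3 = (6.911 - 0)²/11000 = 0.004342 W
P_total = P_R1 + P_R2 + P_R3 = 0.01508 W

Final answer: 0.01508 W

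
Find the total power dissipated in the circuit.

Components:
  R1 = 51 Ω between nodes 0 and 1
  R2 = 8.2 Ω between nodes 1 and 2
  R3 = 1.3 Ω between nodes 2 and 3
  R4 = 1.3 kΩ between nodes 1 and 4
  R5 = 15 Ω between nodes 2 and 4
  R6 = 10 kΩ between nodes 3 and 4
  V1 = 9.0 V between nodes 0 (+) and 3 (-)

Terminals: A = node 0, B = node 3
Nodal analysis, taking node 3 as the 0 V reference.
Source V1 fixes V_0 = 9 V.
KCL at each unknown node (sum of currents leaving = 0; resistances in Ω):
  Node 1: (V_1 - 9)/51 + (V_1 - V_2)/8.2 + (V_1 - V_4)/1300 = 0
  Node 2: (V_2 - V_1)/8.2 + (V_2 - 0)/1.3 + (V_2 - V_4)/15 = 0
  Node 4: (V_4 - V_1)/1300 + (V_4 - V_2)/15 + (V_4 - 0)/10000 = 0
Collecting terms (coefficients in siemens):
  0.1423·V_1 - 0.122·V_2 - 0.0007692·V_4 = 0.1765
  0.9578·V_2 - 0.122·V_1 - 0.06667·V_4 = 0
  0.06754·V_4 - 0.0007692·V_1 - 0.06667·V_2 = 0
Solving these 3 simultaneous equations (Gaussian elimination) gives:
  V_1 = 1.407 V, V_2 = 0.1935 V, V_4 = 0.2071 V
Power in each resistor, P = (ΔV)²/R:
  P_R1 = (9 - 1.407)²/51 = 1.131 W
  P_R2 = (1.407 - 0.1935)²/8.2 = 0.1795 W
  P_R3 = (0.1935 - 0)²/1.3 = 0.02881 W
  P_R4 = (1.407 - 0.2071)²/1300 = 0.001107 W
  P_R5 = (0.1935 - 0.2071)²/15 = 0.00001221 W
  P_R6 = (0 - 0.2071)²/10000 = 0.000004287 W
P_total = P_R1 + P_R2 + P_R3 + P_R4 + P_R5 + P_R6 = 1.34 W

Final answer: 1.34 W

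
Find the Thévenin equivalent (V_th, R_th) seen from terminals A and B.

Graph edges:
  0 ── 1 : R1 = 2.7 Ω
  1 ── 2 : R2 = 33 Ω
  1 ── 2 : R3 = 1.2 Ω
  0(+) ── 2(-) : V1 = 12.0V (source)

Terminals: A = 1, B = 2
Step 1 — V_th is the open-circuit voltage V_A - V_B (nothing connected across the terminals).
Nodal analysis, taking node 2 as the 0 V reference.
Source V1 fixes V_0 = 12 V.
KCL at each unknown node (sum of currents leaving = 0; resistances in Ω):
  Node 1: (V_1 - 12)/2.7 + (V_1 - 0)/33 + (V_1 - 0)/1.2 = 0
Collecting terms: 1.234 × V_1 = 4.444  =>  V_1 = 3.602 V
V_th = V_1 - V_2 = 3.602 - 0 = 3.602 V
Step 2 — R_th: zero the source — replace V1 by a short circuit (node 2 merges into node 0) — and find the resistance seen between A (node 1) and B (node 0).
Reduce the network between node 1 (A) and node 0 (B) by series/parallel combination:
  Rp1 = R1 ‖ R2 ‖ R3 (parallel, all between nodes 0 and 1) = 1/(1/2.7 + 1/33 + 1/1.2) = 0.8104 Ω
R_th = 0.8104 Ω

Final answer: V_th = 3.602 V, R_th = 0.8104 Ω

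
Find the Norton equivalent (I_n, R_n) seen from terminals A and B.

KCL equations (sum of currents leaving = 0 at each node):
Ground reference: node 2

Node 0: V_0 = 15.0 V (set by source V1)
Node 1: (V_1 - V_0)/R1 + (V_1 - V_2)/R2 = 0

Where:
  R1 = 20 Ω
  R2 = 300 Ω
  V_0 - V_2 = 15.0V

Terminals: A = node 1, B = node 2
Find the Thévenin equivalent first; then I_n = V_th/R_th and R_n = R_th.
Step 1 — V_th is the open-circuit voltage V_A - V_B (nothing connected across the terminals).
Nodal analysis, taking node 2 as the 0 V reference.
Source V1 fixes V_0 = 15 V.
KCL at each unknown node (sum of currents leaving = 0; resistances in Ω):
  Node 1: (V_1 - 15)/20 + (V_1 - 0)/300 = 0
Collecting terms: 0.05333 × V_1 = 0.75  =>  V_1 = 14.06 V
V_th = V_1 - V_2 = 14.06 - 0 = 14.06 V
Step 2 — R_th: zero the source — replace V1 by a short circuit (node 2 merges into node 0) — and find the resistance seen between A (node 1) and B (node 0).
Reduce the network between node 1 (A) and node 0 (B) by series/parallel combination:
  Rp1 = R1 ‖ R2 (parallel, both between nodes 0 and 1) = 1/(1/20 + 1/300) = 18.75 Ω
R_th = 18.75 Ω
I_n = V_th/R_th = 14.06/18.75 = 0.75 A, and R_n = R_th = 18.75 Ω

Final answer: I_n = 0.75 A, R_n = 18.75 Ω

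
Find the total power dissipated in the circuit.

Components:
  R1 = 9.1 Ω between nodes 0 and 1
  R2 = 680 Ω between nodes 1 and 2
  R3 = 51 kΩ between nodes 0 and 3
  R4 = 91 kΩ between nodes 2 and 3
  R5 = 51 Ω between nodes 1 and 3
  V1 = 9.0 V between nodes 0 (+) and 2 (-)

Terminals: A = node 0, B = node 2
Nodal analysis, taking node 2 as the 0 V reference.
Source V1 fixes V_0 = 9 V.
KCL at each unknown node (sum of currents leaving = 0; resistances in Ω):
  Node 1: (V_1 - 9)/9.1 + (V_1 - 0)/680 + (V_1 - V_3)/51 = 0
  Node 3: (V_3 - 9)/51000 + (V_3 - 0)/91000 + (V_3 - V_1)/51 = 0
Collecting terms (coefficients in siemens):
  0.131·V_1 - 0.01961·V_3 = 0.989
  0.01964·V_3 - 0.01961·V_1 = 0.0001765
Determinant D = (0.131)(0.01964) - (-0.01961)(-0.01961) = 0.002188
V_1 = [(0.989)(0.01964) - (-0.01961)(0.0001765)]/D = 8.88 V
V_3 = [(0.131)(0.0001765) - (0.989)(-0.01961)]/D = 8.875 V
Power in each resistor, P = (ΔV)²/R:
  P_R1 = (9 - 8.88)²/9.1 = 0.001575 W
  P_R2 = (8.88 - 0)²/680 = 0.116 W
  P_R3 = (9 - 8.875)²/51000 = 0.0000003042 W
  P_R4 = (0 - 8.875)²/91000 = 0.0008656 W
  P_R5 = (8.88 - 8.875)²/51 = 0.0000004611 W
P_total = P_R1 + P_R2 + P_R3 + P_R4 + P_R5 = 0.1184 W

Final answer: 0.1184 W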